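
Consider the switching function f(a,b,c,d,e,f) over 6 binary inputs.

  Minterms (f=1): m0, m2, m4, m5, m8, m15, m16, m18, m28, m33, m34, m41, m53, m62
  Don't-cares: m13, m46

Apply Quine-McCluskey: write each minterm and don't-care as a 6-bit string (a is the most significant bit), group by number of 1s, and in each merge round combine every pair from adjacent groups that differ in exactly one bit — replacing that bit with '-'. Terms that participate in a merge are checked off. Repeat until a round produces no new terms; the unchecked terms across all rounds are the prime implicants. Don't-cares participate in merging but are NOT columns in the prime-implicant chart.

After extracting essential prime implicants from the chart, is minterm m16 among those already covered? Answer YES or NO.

YES

size-2^0 implicants → 000000(✓)  000010(✓)  000100(✓)  000101(✓)  001000(✓)  001101(✓)  001111(✓)  010000(✓)  010010(✓)  011100  100001(✓)  100010(✓)  101001(✓)  101110(✓)  110101  111110(✓)
size-2^1 implicants → -00010  0-0000(✓)  0-0010(✓)  00-000  00-101  000-00  0000-0(✓)  00010-  0011-1  0100-0(✓)  1-1110  10-001
size-2^2 implicants → 0-00-0
Unchecked terms (primes): -00010, 0-00-0, 00-000, 00-101, 000-00, 00010-, 0011-1, 011100, 1-1110, 10-001, 110101
Minterm coverage:
  m0 ⊆ 0-00-0,00-000,000-00
  m2 ⊆ -00010,0-00-0
  m4 ⊆ 000-00,00010-
  m5 ⊆ 00-101,00010-
  m8 ⊆ 00-000 [E]
  m15 ⊆ 0011-1 [E]
  m16 ⊆ 0-00-0 [E]
  m18 ⊆ 0-00-0 [E]
  m28 ⊆ 011100 [E]
  m33 ⊆ 10-001 [E]
  m34 ⊆ -00010 [E]
  m41 ⊆ 10-001 [E]
  m53 ⊆ 110101 [E]
  m62 ⊆ 1-1110 [E]
E = {-00010, 0-00-0, 00-000, 0011-1, 011100, 1-1110, 10-001, 110101}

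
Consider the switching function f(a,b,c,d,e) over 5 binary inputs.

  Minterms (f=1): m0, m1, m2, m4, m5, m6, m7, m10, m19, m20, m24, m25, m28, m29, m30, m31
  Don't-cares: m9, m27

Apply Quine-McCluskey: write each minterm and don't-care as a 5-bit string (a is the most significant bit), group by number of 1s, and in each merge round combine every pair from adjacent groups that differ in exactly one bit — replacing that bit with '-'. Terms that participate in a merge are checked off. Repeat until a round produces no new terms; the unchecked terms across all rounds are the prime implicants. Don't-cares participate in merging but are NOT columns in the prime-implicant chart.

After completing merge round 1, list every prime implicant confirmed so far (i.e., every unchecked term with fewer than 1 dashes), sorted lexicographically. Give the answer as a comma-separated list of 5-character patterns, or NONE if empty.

Round 0: 00000✓ 00001✓ 00010✓ 00100✓ 00101✓ 00110✓ 00111✓ 01001✓ 01010✓ 10011✓ 10100✓ 11000✓ 11001✓ 11011✓ 11100✓ 11101✓ 11110✓ 11111✓
Round 1: -0100 -1001 0-001 0-010 00-00✓ 00-01✓ 00-10✓ 000-0✓ 0000-✓ 001-0✓ 001-1✓ 0010-✓ 0011-✓ 1-011 1-100 11-00✓ 11-01✓ 11-11✓ 110-1✓ 1100-✓ 111-0✓ 111-1✓ 1110-✓ 1111-✓
Round 2: 00--0 00-0- 001-- 11--1 11-0- 111--
PIs = {-0100, -1001, 0-001, 0-010, 00--0, 00-0-, 001--, 1-011, 1-100, 11--1, 11-0-, 111--}

NONE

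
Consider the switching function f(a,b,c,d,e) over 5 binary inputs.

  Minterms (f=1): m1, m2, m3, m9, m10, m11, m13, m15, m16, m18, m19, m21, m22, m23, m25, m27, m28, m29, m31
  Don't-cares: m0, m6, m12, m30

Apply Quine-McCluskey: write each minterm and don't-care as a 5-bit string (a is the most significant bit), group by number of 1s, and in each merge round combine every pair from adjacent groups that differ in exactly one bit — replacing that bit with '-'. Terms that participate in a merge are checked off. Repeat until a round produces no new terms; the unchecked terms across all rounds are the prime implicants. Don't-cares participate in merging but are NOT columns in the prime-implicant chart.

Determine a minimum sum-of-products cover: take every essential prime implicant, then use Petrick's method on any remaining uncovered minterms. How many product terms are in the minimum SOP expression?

7

Round 0: 00000✓ 00001✓ 00010✓ 00011✓ 00110✓ 01001✓ 01010✓ 01011✓ 01100✓ 01101✓ 01111✓ 10000✓ 10010✓ 10011✓ 10101✓ 10110✓ 10111✓ 11001✓ 11011✓ 11100✓ 11101✓ 11110✓ 11111✓
Round 1: -0000✓ -0010✓ -0011✓ -0110✓ -1001✓ -1011✓ -1100✓ -1101✓ -1111✓ 0-001✓ 0-010✓ 0-011✓ 00-10✓ 000-0✓ 000-1✓ 0000-✓ 0001-✓ 01-01✓ 01-11✓ 010-1✓ 0101-✓ 011-1✓ 0110-✓ 1-011✓ 1-101✓ 1-110✓ 1-111✓ 10-10✓ 10-11✓ 100-0✓ 1001-✓ 101-1✓ 1011-✓ 11-01✓ 11-11✓ 110-1✓ 111-0✓ 111-1✓ 1110-✓ 1111-✓
Round 2: --011 -0-10 -00-0 -001- -1-01✓ -1-11✓ -10-1✓ -11-1✓ -110- 0-0-1 0-01- 000-- 01--1✓ 1--11 1-1-1 1-11- 10-1- 11--1✓ 111--
Round 3: -1--1
PIs = {--011, -0-10, -00-0, -001-, -1--1, -110-, 0-0-1, 0-01-, 000--, 1--11, 1-1-1, 1-11-, 10-1-, 111--}
Coverage chart:
  m1: 0-0-1,000--
  m2: -0-10,-00-0,-001-,0-01-,000--
  m3: --011,-001-,0-0-1,0-01-,000--
  m9: -1--1,0-0-1
  m10: 0-01- ←essential
  m11: --011,-1--1,0-0-1,0-01-
  m13: -1--1,-110-
  m15: -1--1 ←essential
  m16: -00-0 ←essential
  m18: -0-10,-00-0,-001-,10-1-
  m19: --011,-001-,1--11,10-1-
  m21: 1-1-1 ←essential
  m22: -0-10,1-11-,10-1-
  m23: 1--11,1-1-1,1-11-,10-1-
  m25: -1--1 ←essential
  m27: --011,-1--1,1--11
  m28: -110-,111--
  m29: -1--1,-110-,1-1-1,111--
  m31: -1--1,1--11,1-1-1,1-11-,111--
Essential: -00-0, -1--1, 0-01-, 1-1-1
Petrick residual → -110-, 0-0-1, 10-1-
Min cover (7 terms): b'c'e' + be + bcd' + a'c'e + a'c'd + ace + ab'd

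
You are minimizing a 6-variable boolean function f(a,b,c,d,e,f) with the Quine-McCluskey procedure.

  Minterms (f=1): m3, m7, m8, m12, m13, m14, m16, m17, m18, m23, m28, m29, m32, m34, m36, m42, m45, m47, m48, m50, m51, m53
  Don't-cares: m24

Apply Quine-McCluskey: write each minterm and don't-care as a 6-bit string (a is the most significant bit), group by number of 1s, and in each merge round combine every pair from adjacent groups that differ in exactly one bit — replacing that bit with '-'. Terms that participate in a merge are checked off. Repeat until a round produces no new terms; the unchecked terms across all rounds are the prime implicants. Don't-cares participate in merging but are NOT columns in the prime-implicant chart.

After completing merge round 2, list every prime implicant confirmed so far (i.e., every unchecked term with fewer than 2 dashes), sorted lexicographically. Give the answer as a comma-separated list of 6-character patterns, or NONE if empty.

size-2^0 implicants → 000011(✓)  000111(✓)  001000(✓)  001100(✓)  001101(✓)  001110(✓)  010000(✓)  010001(✓)  010010(✓)  010111(✓)  011000(✓)  011100(✓)  011101(✓)  100000(✓)  100010(✓)  100100(✓)  101010(✓)  101101(✓)  101111(✓)  110000(✓)  110010(✓)  110011(✓)  110101
size-2^1 implicants → -01101  -10000(✓)  -10010(✓)  0-0111  0-1000(✓)  0-1100(✓)  0-1101(✓)  000-11  001-00(✓)  0011-0  00110-(✓)  01-000  0100-0(✓)  01000-  011-00(✓)  01110-(✓)  1-0000(✓)  1-0010(✓)  10-010  100-00  1000-0(✓)  1011-1  1100-0(✓)  11001-
size-2^2 implicants → -100-0  0-1-00  0-110-  1-00-0
Unchecked terms (primes): -01101, -100-0, 0-0111, 0-1-00, 0-110-, 000-11, 0011-0, 01-000, 01000-, 1-00-0, 10-010, 100-00, 1011-1, 11001-, 110101

-01101, 0-0111, 000-11, 0011-0, 01-000, 01000-, 10-010, 100-00, 1011-1, 11001-, 110101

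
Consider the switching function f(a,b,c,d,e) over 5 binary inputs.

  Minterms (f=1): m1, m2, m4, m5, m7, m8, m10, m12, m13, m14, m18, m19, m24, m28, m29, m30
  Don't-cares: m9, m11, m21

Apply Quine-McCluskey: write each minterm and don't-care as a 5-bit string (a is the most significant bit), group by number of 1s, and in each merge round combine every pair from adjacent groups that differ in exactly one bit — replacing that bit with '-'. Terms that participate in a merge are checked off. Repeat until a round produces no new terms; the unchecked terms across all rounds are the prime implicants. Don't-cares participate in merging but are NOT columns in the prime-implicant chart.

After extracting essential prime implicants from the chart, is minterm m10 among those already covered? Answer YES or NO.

NO

[col 0] 00001*, 00010*, 00100*, 00101*, 00111*, 01000*, 01001*, 01010*, 01011*, 01100*, 01101*, 01110*, 10010*, 10011*, 10101*, 11000*, 11100*, 11101*, 11110*
[col 1] -0010, -0101*, -1000*, -1100*, -1101*, -1110*, 0-001*, 0-010, 0-100*, 0-101*, 00-01*, 001-1, 0010-*, 01-00*, 01-01*, 01-10*, 010-0*, 010-1*, 0100-*, 0101-*, 011-0*, 0110-*, 1-101*, 1001-, 11-00*, 111-0*, 1110-*
[col 2] --101, -1-00, -11-0, -110-, 0--01, 0-10-, 01--0, 01-0-, 010--
Prime implicants: --101, -0010, -1-00, -11-0, -110-, 0--01, 0-010, 0-10-, 001-1, 01--0, 01-0-, 010--, 1001-
PI chart (minterm → PIs covering it):
  1 | 0--01  (sole → essential)
  2 | -0010,0-010
  4 | 0-10-  (sole → essential)
  5 | --101,0--01,0-10-,001-1
  7 | 001-1  (sole → essential)
  8 | -1-00,01--0,01-0-,010--
  10 | 0-010,01--0,010--
  12 | -1-00,-11-0,-110-,0-10-,01--0,01-0-
  13 | --101,-110-,0--01,0-10-,01-0-
  14 | -11-0,01--0
  18 | -0010,1001-
  19 | 1001-  (sole → essential)
  24 | -1-00  (sole → essential)
  28 | -1-00,-11-0,-110-
  29 | --101,-110-
  30 | -11-0  (sole → essential)
Essential prime implicants: -1-00, -11-0, 0--01, 0-10-, 001-1, 1001-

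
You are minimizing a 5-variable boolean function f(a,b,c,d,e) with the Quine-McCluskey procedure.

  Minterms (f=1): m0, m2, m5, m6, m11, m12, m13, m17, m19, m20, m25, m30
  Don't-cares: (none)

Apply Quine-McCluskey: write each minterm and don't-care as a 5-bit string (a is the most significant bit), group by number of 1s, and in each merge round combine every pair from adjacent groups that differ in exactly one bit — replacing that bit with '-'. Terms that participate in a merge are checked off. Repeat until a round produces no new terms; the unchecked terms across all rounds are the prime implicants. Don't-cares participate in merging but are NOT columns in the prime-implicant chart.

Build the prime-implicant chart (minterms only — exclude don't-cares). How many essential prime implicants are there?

size-2^0 implicants → 00000(✓)  00010(✓)  00101(✓)  00110(✓)  01011  01100(✓)  01101(✓)  10001(✓)  10011(✓)  10100  11001(✓)  11110
size-2^1 implicants → 0-101  00-10  000-0  0110-  1-001  100-1
Unchecked terms (primes): 0-101, 00-10, 000-0, 01011, 0110-, 1-001, 100-1, 10100, 11110
Minterm coverage:
  m0 ⊆ 000-0 [E]
  m2 ⊆ 00-10,000-0
  m5 ⊆ 0-101 [E]
  m6 ⊆ 00-10 [E]
  m11 ⊆ 01011 [E]
  m12 ⊆ 0110- [E]
  m13 ⊆ 0-101,0110-
  m17 ⊆ 1-001,100-1
  m19 ⊆ 100-1 [E]
  m20 ⊆ 10100 [E]
  m25 ⊆ 1-001 [E]
  m30 ⊆ 11110 [E]
E = {0-101, 00-10, 000-0, 01011, 0110-, 1-001, 100-1, 10100, 11110}

9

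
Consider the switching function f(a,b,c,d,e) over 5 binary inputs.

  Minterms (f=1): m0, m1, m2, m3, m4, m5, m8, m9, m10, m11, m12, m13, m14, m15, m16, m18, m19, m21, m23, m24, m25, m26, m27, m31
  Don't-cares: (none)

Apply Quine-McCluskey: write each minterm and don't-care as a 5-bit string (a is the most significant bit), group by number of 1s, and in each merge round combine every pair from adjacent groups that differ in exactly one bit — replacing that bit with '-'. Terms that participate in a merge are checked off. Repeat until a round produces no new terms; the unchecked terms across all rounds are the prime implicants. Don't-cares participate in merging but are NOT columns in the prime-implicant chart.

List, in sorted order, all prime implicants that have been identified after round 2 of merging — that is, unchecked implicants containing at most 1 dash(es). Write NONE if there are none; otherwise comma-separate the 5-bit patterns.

size-2^0 implicants → 00000(✓)  00001(✓)  00010(✓)  00011(✓)  00100(✓)  00101(✓)  01000(✓)  01001(✓)  01010(✓)  01011(✓)  01100(✓)  01101(✓)  01110(✓)  01111(✓)  10000(✓)  10010(✓)  10011(✓)  10101(✓)  10111(✓)  11000(✓)  11001(✓)  11010(✓)  11011(✓)  11111(✓)
size-2^1 implicants → -0000(✓)  -0010(✓)  -0011(✓)  -0101  -1000(✓)  -1001(✓)  -1010(✓)  -1011(✓)  -1111(✓)  0-000(✓)  0-001(✓)  0-010(✓)  0-011(✓)  0-100(✓)  0-101(✓)  00-00(✓)  00-01(✓)  000-0(✓)  000-1(✓)  0000-(✓)  0001-(✓)  0010-(✓)  01-00(✓)  01-01(✓)  01-10(✓)  01-11(✓)  010-0(✓)  010-1(✓)  0100-(✓)  0101-(✓)  011-0(✓)  011-1(✓)  0110-(✓)  0111-(✓)  1-000(✓)  1-010(✓)  1-011(✓)  1-111(✓)  10-11(✓)  100-0(✓)  1001-(✓)  101-1  11-11(✓)  110-0(✓)  110-1(✓)  1100-(✓)  1101-(✓)
size-2^2 implicants → --000(✓)  --010(✓)  --011(✓)  -00-0(✓)  -001-(✓)  -1-11  -10-0(✓)  -10-1(✓)  -100-(✓)  -101-(✓)  0--00(✓)  0--01(✓)  0-0-0(✓)  0-0-1(✓)  0-00-(✓)  0-01-(✓)  0-10-(✓)  00-0-(✓)  000--(✓)  01--0(✓)  01--1(✓)  01-0-(✓)  01-1-(✓)  010--(✓)  011--(✓)  1--11  1-0-0(✓)  1-01-(✓)  110--(✓)
size-2^3 implicants → --0-0  --01-  -10--  0--0-  0-0--  01---
Unchecked terms (primes): --0-0, --01-, -0101, -1-11, -10--, 0--0-, 0-0--, 01---, 1--11, 101-1

-0101, 101-1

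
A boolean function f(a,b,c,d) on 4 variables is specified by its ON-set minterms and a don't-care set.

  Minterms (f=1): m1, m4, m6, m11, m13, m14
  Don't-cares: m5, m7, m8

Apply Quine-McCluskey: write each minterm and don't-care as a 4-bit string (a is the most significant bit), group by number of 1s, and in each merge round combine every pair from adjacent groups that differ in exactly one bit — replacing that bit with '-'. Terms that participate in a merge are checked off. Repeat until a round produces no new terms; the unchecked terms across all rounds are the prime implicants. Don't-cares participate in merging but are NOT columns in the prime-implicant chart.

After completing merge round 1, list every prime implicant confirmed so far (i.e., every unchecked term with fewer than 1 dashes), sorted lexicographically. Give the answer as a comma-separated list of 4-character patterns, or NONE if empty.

[col 0] 0001*, 0100*, 0101*, 0110*, 0111*, 1000, 1011, 1101*, 1110*
[col 1] -101, -110, 0-01, 01-0*, 01-1*, 010-*, 011-*
[col 2] 01--
Prime implicants: -101, -110, 0-01, 01--, 1000, 1011

1000, 1011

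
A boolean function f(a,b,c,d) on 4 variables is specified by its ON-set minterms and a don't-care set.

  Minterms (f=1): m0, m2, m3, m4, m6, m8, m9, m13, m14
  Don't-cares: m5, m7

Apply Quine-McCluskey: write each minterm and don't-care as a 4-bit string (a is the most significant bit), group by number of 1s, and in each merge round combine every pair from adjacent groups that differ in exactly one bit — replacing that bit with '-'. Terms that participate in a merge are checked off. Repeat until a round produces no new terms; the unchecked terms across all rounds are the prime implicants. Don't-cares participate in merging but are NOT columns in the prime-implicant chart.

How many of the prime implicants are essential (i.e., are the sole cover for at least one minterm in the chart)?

2

size-2^0 implicants → 0000(✓)  0010(✓)  0011(✓)  0100(✓)  0101(✓)  0110(✓)  0111(✓)  1000(✓)  1001(✓)  1101(✓)  1110(✓)
size-2^1 implicants → -000  -101  -110  0-00(✓)  0-10(✓)  0-11(✓)  00-0(✓)  001-(✓)  01-0(✓)  01-1(✓)  010-(✓)  011-(✓)  1-01  100-
size-2^2 implicants → 0--0  0-1-  01--
Unchecked terms (primes): -000, -101, -110, 0--0, 0-1-, 01--, 1-01, 100-
Minterm coverage:
  m0 ⊆ -000,0--0
  m2 ⊆ 0--0,0-1-
  m3 ⊆ 0-1- [E]
  m4 ⊆ 0--0,01--
  m6 ⊆ -110,0--0,0-1-,01--
  m8 ⊆ -000,100-
  m9 ⊆ 1-01,100-
  m13 ⊆ -101,1-01
  m14 ⊆ -110 [E]
E = {-110, 0-1-}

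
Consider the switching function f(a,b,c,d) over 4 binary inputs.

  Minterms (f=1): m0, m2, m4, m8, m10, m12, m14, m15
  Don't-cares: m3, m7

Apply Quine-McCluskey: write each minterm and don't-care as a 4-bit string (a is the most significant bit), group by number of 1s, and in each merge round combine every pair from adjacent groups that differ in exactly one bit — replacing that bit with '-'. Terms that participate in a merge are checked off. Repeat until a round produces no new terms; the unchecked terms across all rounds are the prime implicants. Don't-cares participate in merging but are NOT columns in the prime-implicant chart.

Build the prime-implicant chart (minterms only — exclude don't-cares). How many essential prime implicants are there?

size-2^0 implicants → 0000(✓)  0010(✓)  0011(✓)  0100(✓)  0111(✓)  1000(✓)  1010(✓)  1100(✓)  1110(✓)  1111(✓)
size-2^1 implicants → -000(✓)  -010(✓)  -100(✓)  -111  0-00(✓)  0-11  00-0(✓)  001-  1-00(✓)  1-10(✓)  10-0(✓)  11-0(✓)  111-
size-2^2 implicants → --00  -0-0  1--0
Unchecked terms (primes): --00, -0-0, -111, 0-11, 001-, 1--0, 111-
Minterm coverage:
  m0 ⊆ --00,-0-0
  m2 ⊆ -0-0,001-
  m4 ⊆ --00 [E]
  m8 ⊆ --00,-0-0,1--0
  m10 ⊆ -0-0,1--0
  m12 ⊆ --00,1--0
  m14 ⊆ 1--0,111-
  m15 ⊆ -111,111-
E = {--00}

1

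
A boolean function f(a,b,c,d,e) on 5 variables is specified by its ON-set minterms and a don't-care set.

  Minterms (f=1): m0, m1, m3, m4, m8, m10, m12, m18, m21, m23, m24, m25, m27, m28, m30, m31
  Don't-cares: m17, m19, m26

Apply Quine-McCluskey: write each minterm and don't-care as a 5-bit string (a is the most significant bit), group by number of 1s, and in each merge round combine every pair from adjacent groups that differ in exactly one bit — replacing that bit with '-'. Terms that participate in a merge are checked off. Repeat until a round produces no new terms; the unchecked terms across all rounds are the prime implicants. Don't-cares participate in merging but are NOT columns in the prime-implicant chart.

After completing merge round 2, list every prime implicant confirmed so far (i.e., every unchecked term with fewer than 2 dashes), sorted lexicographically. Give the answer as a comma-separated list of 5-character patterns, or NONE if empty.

0000-

size-2^0 implicants → 00000(✓)  00001(✓)  00011(✓)  00100(✓)  01000(✓)  01010(✓)  01100(✓)  10001(✓)  10010(✓)  10011(✓)  10101(✓)  10111(✓)  11000(✓)  11001(✓)  11010(✓)  11011(✓)  11100(✓)  11110(✓)  11111(✓)
size-2^1 implicants → -0001(✓)  -0011(✓)  -1000(✓)  -1010(✓)  -1100(✓)  0-000(✓)  0-100(✓)  00-00(✓)  000-1(✓)  0000-  01-00(✓)  010-0(✓)  1-001(✓)  1-010(✓)  1-011(✓)  1-111(✓)  10-01(✓)  10-11(✓)  100-1(✓)  1001-(✓)  101-1(✓)  11-00(✓)  11-10(✓)  11-11(✓)  110-0(✓)  110-1(✓)  1100-(✓)  1101-(✓)  111-0(✓)  1111-(✓)
size-2^2 implicants → -00-1  -1-00  -10-0  0--00  1--11  1-0-1  1-01-  10--1  11--0  11-1-  110--
Unchecked terms (primes): -00-1, -1-00, -10-0, 0--00, 0000-, 1--11, 1-0-1, 1-01-, 10--1, 11--0, 11-1-, 110--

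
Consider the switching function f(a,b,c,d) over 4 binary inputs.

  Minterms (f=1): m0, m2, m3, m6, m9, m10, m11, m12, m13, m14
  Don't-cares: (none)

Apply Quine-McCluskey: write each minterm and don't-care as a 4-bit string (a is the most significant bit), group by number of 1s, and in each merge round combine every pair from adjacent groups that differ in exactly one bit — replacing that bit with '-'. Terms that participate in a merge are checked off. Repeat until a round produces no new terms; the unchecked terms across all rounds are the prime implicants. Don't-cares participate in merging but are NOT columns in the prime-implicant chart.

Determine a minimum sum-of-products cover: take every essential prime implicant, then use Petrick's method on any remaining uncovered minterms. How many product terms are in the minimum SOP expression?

5

Round 0: 0000✓ 0010✓ 0011✓ 0110✓ 1001✓ 1010✓ 1011✓ 1100✓ 1101✓ 1110✓
Round 1: -010✓ -011✓ -110✓ 0-10✓ 00-0 001-✓ 1-01 1-10✓ 10-1 101-✓ 11-0 110-
Round 2: --10 -01-
PIs = {--10, -01-, 00-0, 1-01, 10-1, 11-0, 110-}
Coverage chart:
  m0: 00-0 ←essential
  m2: --10,-01-,00-0
  m3: -01- ←essential
  m6: --10 ←essential
  m9: 1-01,10-1
  m10: --10,-01-
  m11: -01-,10-1
  m12: 11-0,110-
  m13: 1-01,110-
  m14: --10,11-0
Essential: --10, -01-, 00-0
Petrick residual → 1-01, 11-0
Min cover (5 terms): cd' + b'c + a'b'd' + ac'd + abd'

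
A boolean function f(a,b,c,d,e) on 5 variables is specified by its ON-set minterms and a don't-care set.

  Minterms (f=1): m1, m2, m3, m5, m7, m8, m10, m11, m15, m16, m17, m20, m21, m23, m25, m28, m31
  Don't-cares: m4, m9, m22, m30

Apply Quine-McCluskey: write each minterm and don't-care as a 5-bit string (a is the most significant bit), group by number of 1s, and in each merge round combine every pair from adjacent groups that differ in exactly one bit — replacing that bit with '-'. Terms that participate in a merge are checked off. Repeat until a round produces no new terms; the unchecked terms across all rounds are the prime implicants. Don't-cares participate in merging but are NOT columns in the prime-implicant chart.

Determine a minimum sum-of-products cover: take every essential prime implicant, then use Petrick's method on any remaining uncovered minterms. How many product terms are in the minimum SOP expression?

size-2^0 implicants → 00001(✓)  00010(✓)  00011(✓)  00100(✓)  00101(✓)  00111(✓)  01000(✓)  01001(✓)  01010(✓)  01011(✓)  01111(✓)  10000(✓)  10001(✓)  10100(✓)  10101(✓)  10110(✓)  10111(✓)  11001(✓)  11100(✓)  11110(✓)  11111(✓)
size-2^1 implicants → -0001(✓)  -0100(✓)  -0101(✓)  -0111(✓)  -1001(✓)  -1111(✓)  0-001(✓)  0-010(✓)  0-011(✓)  0-111(✓)  00-01(✓)  00-11(✓)  000-1(✓)  0001-(✓)  001-1(✓)  0010-(✓)  01-11(✓)  010-0(✓)  010-1(✓)  0100-(✓)  0101-(✓)  1-001(✓)  1-100(✓)  1-110(✓)  1-111(✓)  10-00(✓)  10-01(✓)  1000-(✓)  101-0(✓)  101-1(✓)  1010-(✓)  1011-(✓)  111-0(✓)  1111-(✓)
size-2^2 implicants → --001  --111  -0-01  -01-1  -010-  0--11  0-0-1  0-01-  00--1  010--  1-1-0  1-11-  10-0-  101--
Unchecked terms (primes): --001, --111, -0-01, -01-1, -010-, 0--11, 0-0-1, 0-01-, 00--1, 010--, 1-1-0, 1-11-, 10-0-, 101--
Minterm coverage:
  m1 ⊆ --001,-0-01,0-0-1,00--1
  m2 ⊆ 0-01- [E]
  m3 ⊆ 0--11,0-0-1,0-01-,00--1
  m5 ⊆ -0-01,-01-1,-010-,00--1
  m7 ⊆ --111,-01-1,0--11,00--1
  m8 ⊆ 010-- [E]
  m10 ⊆ 0-01-,010--
  m11 ⊆ 0--11,0-0-1,0-01-,010--
  m15 ⊆ --111,0--11
  m16 ⊆ 10-0- [E]
  m17 ⊆ --001,-0-01,10-0-
  m20 ⊆ -010-,1-1-0,10-0-,101--
  m21 ⊆ -0-01,-01-1,-010-,10-0-,101--
  m23 ⊆ --111,-01-1,1-11-,101--
  m25 ⊆ --001 [E]
  m28 ⊆ 1-1-0 [E]
  m31 ⊆ --111,1-11-
E = {--001, 0-01-, 010--, 1-1-0, 10-0-}
Petrick residual → --111, -0-01
Cover = c'd'e + cde + b'd'e + a'c'd + a'bc' + ace' + ab'd'  |cover|=7

7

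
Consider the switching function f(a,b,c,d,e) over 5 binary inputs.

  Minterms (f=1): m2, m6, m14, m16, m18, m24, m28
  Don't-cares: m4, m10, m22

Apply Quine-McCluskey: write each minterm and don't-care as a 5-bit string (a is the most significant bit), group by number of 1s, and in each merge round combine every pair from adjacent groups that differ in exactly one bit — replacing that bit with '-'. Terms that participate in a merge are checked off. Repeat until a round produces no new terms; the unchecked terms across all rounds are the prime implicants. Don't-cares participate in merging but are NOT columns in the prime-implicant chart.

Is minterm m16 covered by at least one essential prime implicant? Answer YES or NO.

NO

[col 0] 00010*, 00100*, 00110*, 01010*, 01110*, 10000*, 10010*, 10110*, 11000*, 11100*
[col 1] -0010*, -0110*, 0-010*, 0-110*, 00-10*, 001-0, 01-10*, 1-000, 10-10*, 100-0, 11-00
[col 2] -0-10, 0--10
Prime implicants: -0-10, 0--10, 001-0, 1-000, 100-0, 11-00
PI chart (minterm → PIs covering it):
  2 | -0-10,0--10
  6 | -0-10,0--10,001-0
  14 | 0--10  (sole → essential)
  16 | 1-000,100-0
  18 | -0-10,100-0
  24 | 1-000,11-00
  28 | 11-00  (sole → essential)
Essential prime implicants: 0--10, 11-00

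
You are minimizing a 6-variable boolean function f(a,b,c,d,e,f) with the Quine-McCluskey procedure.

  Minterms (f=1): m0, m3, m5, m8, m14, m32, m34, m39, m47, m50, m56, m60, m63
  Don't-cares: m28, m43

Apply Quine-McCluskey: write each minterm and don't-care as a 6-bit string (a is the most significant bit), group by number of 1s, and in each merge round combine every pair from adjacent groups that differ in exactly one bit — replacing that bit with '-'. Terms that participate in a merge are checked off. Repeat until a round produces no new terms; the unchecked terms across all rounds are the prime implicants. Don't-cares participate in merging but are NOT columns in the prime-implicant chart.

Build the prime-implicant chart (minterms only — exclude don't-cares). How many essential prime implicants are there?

Round 0: 000000✓ 000011 000101 001000✓ 001110 011100✓ 100000✓ 100010✓ 100111✓ 101011✓ 101111✓ 110010✓ 111000✓ 111100✓ 111111✓
Round 1: -00000 -11100 00-000 1-0010 1-1111 10-111 1000-0 101-11 111-00
PIs = {-00000, -11100, 00-000, 000011, 000101, 001110, 1-0010, 1-1111, 10-111, 1000-0, 101-11, 111-00}
Coverage chart:
  m0: -00000,00-000
  m3: 000011 ←essential
  m5: 000101 ←essential
  m8: 00-000 ←essential
  m14: 001110 ←essential
  m32: -00000,1000-0
  m34: 1-0010,1000-0
  m39: 10-111 ←essential
  m47: 1-1111,10-111,101-11
  m50: 1-0010 ←essential
  m56: 111-00 ←essential
  m60: -11100,111-00
  m63: 1-1111 ←essential
Essential: 00-000, 000011, 000101, 001110, 1-0010, 1-1111, 10-111, 111-00

8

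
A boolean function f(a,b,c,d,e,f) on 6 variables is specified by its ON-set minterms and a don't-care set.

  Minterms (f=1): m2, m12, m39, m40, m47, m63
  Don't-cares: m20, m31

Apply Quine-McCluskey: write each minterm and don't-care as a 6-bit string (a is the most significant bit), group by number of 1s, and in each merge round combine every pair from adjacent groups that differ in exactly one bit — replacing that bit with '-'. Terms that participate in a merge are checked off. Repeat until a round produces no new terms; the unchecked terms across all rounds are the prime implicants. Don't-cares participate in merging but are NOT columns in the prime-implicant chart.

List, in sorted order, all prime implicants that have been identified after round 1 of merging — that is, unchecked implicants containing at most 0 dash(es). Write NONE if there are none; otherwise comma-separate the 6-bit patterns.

size-2^0 implicants → 000010  001100  010100  011111(✓)  100111(✓)  101000  101111(✓)  111111(✓)
size-2^1 implicants → -11111  1-1111  10-111
Unchecked terms (primes): -11111, 000010, 001100, 010100, 1-1111, 10-111, 101000

000010, 001100, 010100, 101000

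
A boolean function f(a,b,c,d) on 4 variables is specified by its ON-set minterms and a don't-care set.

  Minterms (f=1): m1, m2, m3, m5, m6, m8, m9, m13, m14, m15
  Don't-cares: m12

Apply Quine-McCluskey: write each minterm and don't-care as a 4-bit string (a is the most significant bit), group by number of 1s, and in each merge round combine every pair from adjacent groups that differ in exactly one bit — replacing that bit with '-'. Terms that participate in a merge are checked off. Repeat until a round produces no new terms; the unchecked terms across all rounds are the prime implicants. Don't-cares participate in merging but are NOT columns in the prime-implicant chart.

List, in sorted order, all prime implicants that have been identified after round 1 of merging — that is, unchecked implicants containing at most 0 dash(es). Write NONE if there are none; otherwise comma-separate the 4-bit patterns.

size-2^0 implicants → 0001(✓)  0010(✓)  0011(✓)  0101(✓)  0110(✓)  1000(✓)  1001(✓)  1100(✓)  1101(✓)  1110(✓)  1111(✓)
size-2^1 implicants → -001(✓)  -101(✓)  -110  0-01(✓)  0-10  00-1  001-  1-00(✓)  1-01(✓)  100-(✓)  11-0(✓)  11-1(✓)  110-(✓)  111-(✓)
size-2^2 implicants → --01  1-0-  11--
Unchecked terms (primes): --01, -110, 0-10, 00-1, 001-, 1-0-, 11--

NONE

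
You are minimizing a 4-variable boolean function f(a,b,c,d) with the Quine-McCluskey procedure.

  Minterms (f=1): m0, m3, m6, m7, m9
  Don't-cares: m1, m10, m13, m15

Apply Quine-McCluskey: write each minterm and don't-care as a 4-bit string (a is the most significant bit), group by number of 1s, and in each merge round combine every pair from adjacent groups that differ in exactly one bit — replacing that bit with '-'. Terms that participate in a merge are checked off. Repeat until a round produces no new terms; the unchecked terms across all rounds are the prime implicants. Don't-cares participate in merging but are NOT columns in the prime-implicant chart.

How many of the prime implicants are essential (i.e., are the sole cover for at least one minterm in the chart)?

2

size-2^0 implicants → 0000(✓)  0001(✓)  0011(✓)  0110(✓)  0111(✓)  1001(✓)  1010  1101(✓)  1111(✓)
size-2^1 implicants → -001  -111  0-11  00-1  000-  011-  1-01  11-1
Unchecked terms (primes): -001, -111, 0-11, 00-1, 000-, 011-, 1-01, 1010, 11-1
Minterm coverage:
  m0 ⊆ 000- [E]
  m3 ⊆ 0-11,00-1
  m6 ⊆ 011- [E]
  m7 ⊆ -111,0-11,011-
  m9 ⊆ -001,1-01
E = {000-, 011-}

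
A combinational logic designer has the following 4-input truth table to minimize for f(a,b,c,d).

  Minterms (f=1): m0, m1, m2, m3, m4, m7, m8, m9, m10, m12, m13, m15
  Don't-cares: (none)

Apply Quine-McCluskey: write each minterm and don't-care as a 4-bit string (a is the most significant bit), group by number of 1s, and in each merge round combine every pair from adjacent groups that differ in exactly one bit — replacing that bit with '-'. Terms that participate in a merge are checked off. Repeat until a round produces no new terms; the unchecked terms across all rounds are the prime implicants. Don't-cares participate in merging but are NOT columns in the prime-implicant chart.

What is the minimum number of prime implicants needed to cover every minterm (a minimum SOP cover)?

5

Round 0: 0000✓ 0001✓ 0010✓ 0011✓ 0100✓ 0111✓ 1000✓ 1001✓ 1010✓ 1100✓ 1101✓ 1111✓
Round 1: -000✓ -001✓ -010✓ -100✓ -111 0-00✓ 0-11 00-0✓ 00-1✓ 000-✓ 001-✓ 1-00✓ 1-01✓ 10-0✓ 100-✓ 11-1 110-✓
Round 2: --00 -0-0 -00- 00-- 1-0-
PIs = {--00, -0-0, -00-, -111, 0-11, 00--, 1-0-, 11-1}
Coverage chart:
  m0: --00,-0-0,-00-,00--
  m1: -00-,00--
  m2: -0-0,00--
  m3: 0-11,00--
  m4: --00 ←essential
  m7: -111,0-11
  m8: --00,-0-0,-00-,1-0-
  m9: -00-,1-0-
  m10: -0-0 ←essential
  m12: --00,1-0-
  m13: 1-0-,11-1
  m15: -111,11-1
Essential: --00, -0-0
Petrick residual → -00-, 0-11, 11-1
Min cover (5 terms): c'd' + b'd' + b'c' + a'cd + abd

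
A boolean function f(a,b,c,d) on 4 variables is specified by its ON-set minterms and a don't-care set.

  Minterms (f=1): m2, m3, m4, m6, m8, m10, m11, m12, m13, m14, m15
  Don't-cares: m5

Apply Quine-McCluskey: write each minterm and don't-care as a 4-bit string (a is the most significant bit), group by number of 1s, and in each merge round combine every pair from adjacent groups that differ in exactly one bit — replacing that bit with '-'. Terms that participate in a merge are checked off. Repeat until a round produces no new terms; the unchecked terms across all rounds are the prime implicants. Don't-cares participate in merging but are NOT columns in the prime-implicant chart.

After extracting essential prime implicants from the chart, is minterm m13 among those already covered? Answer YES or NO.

[col 0] 0010*, 0011*, 0100*, 0101*, 0110*, 1000*, 1010*, 1011*, 1100*, 1101*, 1110*, 1111*
[col 1] -010*, -011*, -100*, -101*, -110*, 0-10*, 001-*, 01-0*, 010-*, 1-00*, 1-10*, 1-11*, 10-0*, 101-*, 11-0*, 11-1*, 110-*, 111-*
[col 2] --10, -01-, -1-0, -10-, 1--0, 1-1-, 11--
Prime implicants: --10, -01-, -1-0, -10-, 1--0, 1-1-, 11--
PI chart (minterm → PIs covering it):
  2 | --10,-01-
  3 | -01-  (sole → essential)
  4 | -1-0,-10-
  6 | --10,-1-0
  8 | 1--0  (sole → essential)
  10 | --10,-01-,1--0,1-1-
  11 | -01-,1-1-
  12 | -1-0,-10-,1--0,11--
  13 | -10-,11--
  14 | --10,-1-0,1--0,1-1-,11--
  15 | 1-1-,11--
Essential prime implicants: -01-, 1--0

NO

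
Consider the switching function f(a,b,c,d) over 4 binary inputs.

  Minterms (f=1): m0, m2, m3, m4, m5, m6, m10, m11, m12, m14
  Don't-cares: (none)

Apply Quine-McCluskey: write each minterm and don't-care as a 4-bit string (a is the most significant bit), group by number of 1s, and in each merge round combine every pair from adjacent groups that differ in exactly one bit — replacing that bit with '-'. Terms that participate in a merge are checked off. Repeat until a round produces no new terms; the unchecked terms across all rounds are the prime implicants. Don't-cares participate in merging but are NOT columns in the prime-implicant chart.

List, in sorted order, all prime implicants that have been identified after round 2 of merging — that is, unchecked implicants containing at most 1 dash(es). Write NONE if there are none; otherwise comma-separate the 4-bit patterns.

010-

size-2^0 implicants → 0000(✓)  0010(✓)  0011(✓)  0100(✓)  0101(✓)  0110(✓)  1010(✓)  1011(✓)  1100(✓)  1110(✓)
size-2^1 implicants → -010(✓)  -011(✓)  -100(✓)  -110(✓)  0-00(✓)  0-10(✓)  00-0(✓)  001-(✓)  01-0(✓)  010-  1-10(✓)  101-(✓)  11-0(✓)
size-2^2 implicants → --10  -01-  -1-0  0--0
Unchecked terms (primes): --10, -01-, -1-0, 0--0, 010-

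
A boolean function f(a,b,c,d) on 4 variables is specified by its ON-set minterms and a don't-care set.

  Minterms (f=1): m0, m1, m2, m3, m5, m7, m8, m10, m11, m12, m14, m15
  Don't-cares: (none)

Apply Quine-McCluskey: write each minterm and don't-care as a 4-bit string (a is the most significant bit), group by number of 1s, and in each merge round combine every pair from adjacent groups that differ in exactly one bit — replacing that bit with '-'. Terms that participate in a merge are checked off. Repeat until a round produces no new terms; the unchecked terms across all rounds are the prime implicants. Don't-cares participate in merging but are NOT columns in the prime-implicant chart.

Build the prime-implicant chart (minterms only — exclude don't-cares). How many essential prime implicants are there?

[col 0] 0000*, 0001*, 0010*, 0011*, 0101*, 0111*, 1000*, 1010*, 1011*, 1100*, 1110*, 1111*
[col 1] -000*, -010*, -011*, -111*, 0-01*, 0-11*, 00-0*, 00-1*, 000-*, 001-*, 01-1*, 1-00*, 1-10*, 1-11*, 10-0*, 101-*, 11-0*, 111-*
[col 2] --11, -0-0, -01-, 0--1, 00--, 1--0, 1-1-
Prime implicants: --11, -0-0, -01-, 0--1, 00--, 1--0, 1-1-
PI chart (minterm → PIs covering it):
  0 | -0-0,00--
  1 | 0--1,00--
  2 | -0-0,-01-,00--
  3 | --11,-01-,0--1,00--
  5 | 0--1  (sole → essential)
  7 | --11,0--1
  8 | -0-0,1--0
  10 | -0-0,-01-,1--0,1-1-
  11 | --11,-01-,1-1-
  12 | 1--0  (sole → essential)
  14 | 1--0,1-1-
  15 | --11,1-1-
Essential prime implicants: 0--1, 1--0

2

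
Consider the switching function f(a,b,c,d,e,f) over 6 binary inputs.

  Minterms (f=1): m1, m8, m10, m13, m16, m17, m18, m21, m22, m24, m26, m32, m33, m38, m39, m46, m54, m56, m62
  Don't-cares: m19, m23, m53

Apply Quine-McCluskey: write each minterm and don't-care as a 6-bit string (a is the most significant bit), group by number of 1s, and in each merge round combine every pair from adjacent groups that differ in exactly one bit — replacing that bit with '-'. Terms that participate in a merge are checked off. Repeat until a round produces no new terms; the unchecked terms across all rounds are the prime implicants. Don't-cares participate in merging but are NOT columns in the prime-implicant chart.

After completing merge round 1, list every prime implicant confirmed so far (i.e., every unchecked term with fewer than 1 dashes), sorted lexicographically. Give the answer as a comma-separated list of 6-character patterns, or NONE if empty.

001101

size-2^0 implicants → 000001(✓)  001000(✓)  001010(✓)  001101  010000(✓)  010001(✓)  010010(✓)  010011(✓)  010101(✓)  010110(✓)  010111(✓)  011000(✓)  011010(✓)  100000(✓)  100001(✓)  100110(✓)  100111(✓)  101110(✓)  110101(✓)  110110(✓)  111000(✓)  111110(✓)
size-2^1 implicants → -00001  -10101  -10110  -11000  0-0001  0-1000(✓)  0-1010(✓)  0010-0(✓)  01-000(✓)  01-010(✓)  010-01(✓)  010-10(✓)  010-11(✓)  0100-0(✓)  0100-1(✓)  01000-(✓)  01001-(✓)  0101-1(✓)  01011-(✓)  0110-0(✓)  1-0110(✓)  1-1110(✓)  10-110(✓)  10000-  10011-  11-110(✓)
size-2^2 implicants → 0-10-0  01-0-0  010--1  010-1-  0100--  1--110
Unchecked terms (primes): -00001, -10101, -10110, -11000, 0-0001, 0-10-0, 001101, 01-0-0, 010--1, 010-1-, 0100--, 1--110, 10000-, 10011-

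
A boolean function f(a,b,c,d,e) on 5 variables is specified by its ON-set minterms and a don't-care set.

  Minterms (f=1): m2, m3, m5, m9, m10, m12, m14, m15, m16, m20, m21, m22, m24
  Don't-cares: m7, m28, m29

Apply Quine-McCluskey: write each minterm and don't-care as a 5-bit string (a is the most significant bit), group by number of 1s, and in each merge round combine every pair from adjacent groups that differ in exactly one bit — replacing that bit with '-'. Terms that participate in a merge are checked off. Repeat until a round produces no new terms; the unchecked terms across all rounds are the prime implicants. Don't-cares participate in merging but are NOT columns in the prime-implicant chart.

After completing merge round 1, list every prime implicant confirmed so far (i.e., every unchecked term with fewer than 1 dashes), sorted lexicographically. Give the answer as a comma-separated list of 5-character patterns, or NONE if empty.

01001

[col 0] 00010*, 00011*, 00101*, 00111*, 01001, 01010*, 01100*, 01110*, 01111*, 10000*, 10100*, 10101*, 10110*, 11000*, 11100*, 11101*
[col 1] -0101, -1100, 0-010, 0-111, 00-11, 0001-, 001-1, 01-10, 011-0, 0111-, 1-000*, 1-100*, 1-101*, 10-00*, 101-0, 1010-*, 11-00*, 1110-*
[col 2] 1--00, 1-10-
Prime implicants: -0101, -1100, 0-010, 0-111, 00-11, 0001-, 001-1, 01-10, 01001, 011-0, 0111-, 1--00, 1-10-, 101-0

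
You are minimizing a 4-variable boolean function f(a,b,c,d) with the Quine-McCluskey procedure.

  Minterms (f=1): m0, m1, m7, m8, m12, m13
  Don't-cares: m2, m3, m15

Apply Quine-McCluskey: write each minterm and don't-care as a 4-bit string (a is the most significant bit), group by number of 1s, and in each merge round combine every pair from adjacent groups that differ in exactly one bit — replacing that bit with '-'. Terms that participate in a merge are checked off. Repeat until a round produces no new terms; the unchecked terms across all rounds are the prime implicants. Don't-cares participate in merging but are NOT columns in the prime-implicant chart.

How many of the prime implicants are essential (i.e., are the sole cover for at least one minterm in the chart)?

1

Round 0: 0000✓ 0001✓ 0010✓ 0011✓ 0111✓ 1000✓ 1100✓ 1101✓ 1111✓
Round 1: -000 -111 0-11 00-0✓ 00-1✓ 000-✓ 001-✓ 1-00 11-1 110-
Round 2: 00--
PIs = {-000, -111, 0-11, 00--, 1-00, 11-1, 110-}
Coverage chart:
  m0: -000,00--
  m1: 00-- ←essential
  m7: -111,0-11
  m8: -000,1-00
  m12: 1-00,110-
  m13: 11-1,110-
Essential: 00--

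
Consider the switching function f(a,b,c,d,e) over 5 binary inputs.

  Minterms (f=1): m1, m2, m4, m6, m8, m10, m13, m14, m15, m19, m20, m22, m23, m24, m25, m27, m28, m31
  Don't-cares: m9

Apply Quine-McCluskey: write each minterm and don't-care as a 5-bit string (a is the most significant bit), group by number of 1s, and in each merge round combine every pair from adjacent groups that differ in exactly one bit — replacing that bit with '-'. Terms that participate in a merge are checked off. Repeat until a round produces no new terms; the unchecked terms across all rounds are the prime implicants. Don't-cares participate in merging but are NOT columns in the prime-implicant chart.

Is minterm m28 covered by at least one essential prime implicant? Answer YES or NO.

size-2^0 implicants → 00001(✓)  00010(✓)  00100(✓)  00110(✓)  01000(✓)  01001(✓)  01010(✓)  01101(✓)  01110(✓)  01111(✓)  10011(✓)  10100(✓)  10110(✓)  10111(✓)  11000(✓)  11001(✓)  11011(✓)  11100(✓)  11111(✓)
size-2^1 implicants → -0100(✓)  -0110(✓)  -1000(✓)  -1001(✓)  -1111  0-001  0-010(✓)  0-110(✓)  00-10(✓)  001-0(✓)  01-01  01-10(✓)  010-0  0100-(✓)  011-1  0111-  1-011(✓)  1-100  1-111(✓)  10-11(✓)  101-0(✓)  1011-  11-00  11-11(✓)  110-1  1100-(✓)
size-2^2 implicants → -01-0  -100-  0--10  1--11
Unchecked terms (primes): -01-0, -100-, -1111, 0--10, 0-001, 01-01, 010-0, 011-1, 0111-, 1--11, 1-100, 1011-, 11-00, 110-1
Minterm coverage:
  m1 ⊆ 0-001 [E]
  m2 ⊆ 0--10 [E]
  m4 ⊆ -01-0 [E]
  m6 ⊆ -01-0,0--10
  m8 ⊆ -100-,010-0
  m10 ⊆ 0--10,010-0
  m13 ⊆ 01-01,011-1
  m14 ⊆ 0--10,0111-
  m15 ⊆ -1111,011-1,0111-
  m19 ⊆ 1--11 [E]
  m20 ⊆ -01-0,1-100
  m22 ⊆ -01-0,1011-
  m23 ⊆ 1--11,1011-
  m24 ⊆ -100-,11-00
  m25 ⊆ -100-,110-1
  m27 ⊆ 1--11,110-1
  m28 ⊆ 1-100,11-00
  m31 ⊆ -1111,1--11
E = {-01-0, 0--10, 0-001, 1--11}

NO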